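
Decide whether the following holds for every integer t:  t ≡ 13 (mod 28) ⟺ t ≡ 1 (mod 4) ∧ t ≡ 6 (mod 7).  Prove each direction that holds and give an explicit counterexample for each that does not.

Forward direction. Suppose t ≡ 13 (mod 28); write t = 28j + 13. Since 4 ∣ 28, reducing mod 4 gives t ≡ 13 ≡ 1 (mod 4); since 7 ∣ 28, reducing mod 7 gives t ≡ 13 ≡ 6 (mod 7).

Converse. If t ≡ 1 (mod 4) and t ≡ 6 (mod 7), then by the Chinese remainder theorem t ≡ 13 (mod 28). This is exactly t ≡ 13 (mod 28).

Both directions hold.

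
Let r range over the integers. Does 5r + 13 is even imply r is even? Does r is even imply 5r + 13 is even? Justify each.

Both directions fail.

(⇒) This fails: r = 1 gives 5r + 13 = 18, which is even, but 1 is odd, not even.

(⇐) This also fails: r = 0 is even, but 5r + 13 = 13 is odd, not even.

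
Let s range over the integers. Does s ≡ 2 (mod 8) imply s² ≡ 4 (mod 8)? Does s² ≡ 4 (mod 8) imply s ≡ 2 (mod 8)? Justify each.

Not equivalent: only (⇒) holds.

(⟹) Suppose s ≡ 2 (mod 8). Write s = 8j + 2. Then (8j + 2)² = 64j² + 32j + 4 = 8(8j² + 4j) + 4, so s² ≡ 4 (mod 8).

(⟸) This fails: take s = 6. Then 6² = 36 ≡ 4 (mod 8), yet 6 ≡ 6 (mod 8), not 2.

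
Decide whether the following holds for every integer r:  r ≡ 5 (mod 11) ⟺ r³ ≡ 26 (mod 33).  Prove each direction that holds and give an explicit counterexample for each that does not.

Forward direction. This fails: take r = 16. Then 16 ≡ 5 (mod 11), but 16³ = 4096 ≡ 4 (mod 33), not 26.

Converse. The residues r modulo 33 with r³ ≡ 26 (mod 33) are exactly {5}, and each is ≡ 5 (mod 11).

The forward direction fails; the converse holds.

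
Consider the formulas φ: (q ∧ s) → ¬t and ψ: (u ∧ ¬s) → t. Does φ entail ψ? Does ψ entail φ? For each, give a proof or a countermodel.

Both directions fail.

(⇒) This fails. Under u = T, q = F, t = F, s = F, the left side is true but the right side is false.

(⇐) This fails. Under u = F, q = T, t = T, s = T, the left side is false but the right side is true.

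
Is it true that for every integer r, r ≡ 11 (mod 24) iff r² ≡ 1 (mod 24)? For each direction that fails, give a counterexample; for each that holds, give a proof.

Forward direction. Suppose r ≡ 11 (mod 24). Write r = 24j + 11. Then (24j + 11)² = 576j² + 528j + 121 = 24(24j² + 22j + 5) + 1, so r² ≡ 1 (mod 24).

Converse. This fails: take r = 1. Then 1² = 1 ≡ 1 (mod 24), yet 1 ≡ 1 (mod 24), not 11.

The forward direction holds; the converse fails.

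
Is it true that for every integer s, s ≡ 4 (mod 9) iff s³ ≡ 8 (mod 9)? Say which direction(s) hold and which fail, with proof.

(⇒) This fails: take s = 4. Then 4 ≡ 4 (mod 9), but 4³ = 64 ≡ 1 (mod 9), not 8.

(⇐) This fails: take s = 2. Then 2³ = 8 ≡ 8 (mod 9), yet 2 ≡ 2 (mod 9), not 4.

(⇒) fails and (⇐) fails.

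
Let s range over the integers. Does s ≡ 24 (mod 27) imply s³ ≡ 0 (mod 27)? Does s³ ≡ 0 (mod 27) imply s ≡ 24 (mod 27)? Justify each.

The forward direction holds; the converse fails.

(→) Suppose s ≡ 24 (mod 27). Write s = 27j + 24. Then (27j + 24)³ = 19683j³ + 52488j² + 46656j + 13824 = 27(729j³ + 1944j² + 1728j + 512) + 0, so s³ ≡ 0 (mod 27).

(←) This fails: take s = 0. Then 0³ = 0 ≡ 0 (mod 27), yet 0 ≡ 0 (mod 27), not 24.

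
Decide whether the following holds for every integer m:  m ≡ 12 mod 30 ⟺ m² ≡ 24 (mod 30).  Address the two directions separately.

(⟹) Suppose m ≡ 12 mod 30. Write m = 30j + 12. Then (30j + 12)² = 900j² + 720j + 144 = 30(30j² + 24j + 4) + 24, so m² ≡ 24 (mod 30).

(⟸) This fails: take m = 18. Then 18² = 324 ≡ 24 (mod 30), yet 18 ≡ 18 (mod 30), not 12.

The forward direction holds; the converse fails.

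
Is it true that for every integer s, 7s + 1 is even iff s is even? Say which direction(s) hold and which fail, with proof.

(⇒) fails and (⇐) fails.

Forward direction. This fails: s = 1 gives 7s + 1 = 8, which is even, but 1 is odd, not even.

Converse. This also fails: s = 6 is even, but 7s + 1 = 43 is odd, not even.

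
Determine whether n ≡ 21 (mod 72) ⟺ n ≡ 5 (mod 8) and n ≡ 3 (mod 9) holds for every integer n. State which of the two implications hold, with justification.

(⟹) Suppose n ≡ 21 (mod 72); write n = 72j + 21. Since 8 ∣ 72, reducing mod 8 gives n ≡ 21 ≡ 5 (mod 8); since 9 ∣ 72, reducing mod 9 gives n ≡ 21 ≡ 3 (mod 9).

(⟸) Conversely, if n ≡ 5 (mod 8) and n ≡ 3 (mod 9), then by the Chinese remainder theorem n ≡ 21 (mod 72). This is exactly n ≡ 21 (mod 72).

Both directions hold.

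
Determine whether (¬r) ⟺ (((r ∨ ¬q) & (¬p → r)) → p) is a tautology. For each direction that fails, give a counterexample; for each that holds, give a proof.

(←) This fails. Under r = T, q = F, p = T, the left side is false but the right side is true.

(→) Assume the antecedent. If r is true, the antecedent cannot hold. If r is false, ((r ∨ ¬q) & (¬p → r)) → p reduces to true regardless of the other variables. Either way ((r ∨ ¬q) & (¬p → r)) → p holds.

The forward direction holds; the converse fails.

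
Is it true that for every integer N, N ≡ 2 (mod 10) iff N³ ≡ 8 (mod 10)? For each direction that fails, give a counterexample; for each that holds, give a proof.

Forward direction. Suppose N ≡ 2 (mod 10). Write N = 10j + 2. Then (10j + 2)³ = 1000j³ + 600j² + 120j + 8 = 10(100j³ + 60j² + 12j) + 8, so N³ ≡ 8 (mod 10).

Converse. For the converse, argue contrapositively. If N ≢ 2 (mod 10), then N is congruent to one of 0, 1, 3, 4, 5, 6, 7, 8, 9 modulo 10, and these give N³ ≡ 0, 1, 7, 4, 5, 6, 3, 2, 9 respectively — never 8.

The biconditional holds.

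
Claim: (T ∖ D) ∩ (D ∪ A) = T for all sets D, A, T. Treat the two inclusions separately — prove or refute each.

(⊆) holds; (⊇) fails.

(⟹) Let x ∈ (T ∖ D) ∩ (D ∪ A). Then x ∈ A ∩ T and x ∉ D, from which x ∈ T.

(⟸) This inclusion fails. Take D = ∅, A = ∅, T = {1}; then 1 ∈ T but 1 ∉ (T ∖ D) ∩ (D ∪ A).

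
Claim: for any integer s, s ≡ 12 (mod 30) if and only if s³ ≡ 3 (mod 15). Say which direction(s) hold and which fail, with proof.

The forward direction holds; the converse fails.

(←) This fails: take s = 27. Then 27³ = 19683 ≡ 3 (mod 15), yet 27 ≡ 27 (mod 30), not 12.

(→) Suppose s ≡ 12 (mod 30). Then s³ ≡ 12³ = 1728 (mod 30), and since 15 ∣ 30, also s³ ≡ 3 (mod 15).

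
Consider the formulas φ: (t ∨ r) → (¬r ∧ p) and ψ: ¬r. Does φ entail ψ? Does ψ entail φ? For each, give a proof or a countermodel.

Converse. This fails. Under t = T, r = F, p = F, the left side is false but the right side is true.

Forward direction. Assume the antecedent. If t is true, the antecedent forces (t = T, r = F, p = T), and ¬r holds there. If t is false, the antecedent forces (t = F, r = F, p = F) or (t = F, r = F, p = T), and ¬r holds there. Either way ¬r holds.

Not equivalent: only (⇒) holds.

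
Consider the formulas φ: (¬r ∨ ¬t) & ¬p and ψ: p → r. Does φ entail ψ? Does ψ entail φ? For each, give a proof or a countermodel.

Only the forward implication holds.

(⟸) This fails. Under r = T, p = T, t = F, the left side is false but the right side is true.

(⟹) Assume the antecedent. If r is true, p → r reduces to true regardless of the other variables. If r is false, the antecedent forces (r = F, p = F, t = F) or (r = F, p = F, t = T), and p → r holds there. Either way p → r holds.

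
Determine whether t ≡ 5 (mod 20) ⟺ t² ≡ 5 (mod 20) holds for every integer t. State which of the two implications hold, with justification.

(→) Suppose t ≡ 5 (mod 20). Write t = 20j + 5. Then (20j + 5)² = 400j² + 200j + 25 = 20(20j² + 10j + 1) + 5, so t² ≡ 5 (mod 20).

(←) This fails: take t = 15. Then 15² = 225 ≡ 5 (mod 20), yet 15 ≡ 15 (mod 20), not 5.

Only the forward direction holds.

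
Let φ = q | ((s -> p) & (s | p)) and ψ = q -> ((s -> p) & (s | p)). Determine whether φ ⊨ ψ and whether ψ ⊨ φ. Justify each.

Neither implication holds.

(⇒) This fails. Under p = F, q = T, s = F, the left side is true but the right side is false.

(⇐) This fails. Under p = F, q = F, s = F, the left side is false but the right side is true.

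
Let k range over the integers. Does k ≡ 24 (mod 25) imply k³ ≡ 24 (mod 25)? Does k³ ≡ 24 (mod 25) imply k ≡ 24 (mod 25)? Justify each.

(⟸) Suppose k³ ≡ 24 (mod 25). The only residue r in {0, …, 24} with r³ ≡ 24 (mod 25) is r = 24, so k ≡ 24 (mod 25).

(⟹) Suppose k ≡ 24 (mod 25). Write k = 25j + 24. Then (25j + 24)³ = 15625j³ + 45000j² + 43200j + 13824 = 25(625j³ + 1800j² + 1728j + 552) + 24, so k³ ≡ 24 (mod 25).

Both implications hold.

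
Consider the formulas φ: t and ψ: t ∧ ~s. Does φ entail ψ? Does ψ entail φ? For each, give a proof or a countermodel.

(⇒) This fails. Under s = T, t = T, the left side is true but the right side is false.

(⇐) Assume the antecedent. If s is true, the antecedent cannot hold. If s is false, the antecedent forces (s = F, t = T), and t holds there. Either way t holds.

The forward direction fails; the converse holds.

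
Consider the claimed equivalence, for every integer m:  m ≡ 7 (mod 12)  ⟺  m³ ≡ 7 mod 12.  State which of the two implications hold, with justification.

(⟹) Suppose m ≡ 7 (mod 12). Write m = 12j + 7. Then (12j + 7)³ = 1728j³ + 3024j² + 1764j + 343 = 12(144j³ + 252j² + 147j + 28) + 7, so m³ ≡ 7 (mod 12).

(⟸) Conversely, suppose m³ ≡ 7 (mod 12). The only residue r in {0, …, 11} with r³ ≡ 7 (mod 12) is r = 7, so m ≡ 7 (mod 12).

The biconditional holds.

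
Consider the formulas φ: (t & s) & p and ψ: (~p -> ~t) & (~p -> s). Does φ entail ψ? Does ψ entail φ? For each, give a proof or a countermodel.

(⇒) holds; (⇐) fails.

(⇒) Assume the antecedent. If t is true, the antecedent forces (t = T, s = T, p = T), and (~p -> ~t) & (~p -> s) holds there. If t is false, the antecedent cannot hold. Either way (~p -> ~t) & (~p -> s) holds.

(⇐) This fails. Under t = F, s = T, p = F, the left side is false but the right side is true.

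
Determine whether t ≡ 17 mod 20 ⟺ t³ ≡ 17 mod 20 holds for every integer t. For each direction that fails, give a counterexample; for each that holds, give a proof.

Both directions fail.

(⇒) This fails: take t = 17. Then 17 ≡ 17 (mod 20), but 17³ = 4913 ≡ 13 (mod 20), not 17.

(⇐) This fails: take t = 13. Then 13³ = 2197 ≡ 17 (mod 20), yet 13 ≡ 13 (mod 20), not 17.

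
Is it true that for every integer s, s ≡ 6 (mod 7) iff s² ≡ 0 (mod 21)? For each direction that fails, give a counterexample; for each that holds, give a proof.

Neither direction holds.

(⟹) This fails: take s = 6. Then 6 ≡ 6 (mod 7), but 6² = 36 ≡ 15 (mod 21), not 0.

(⟸) This fails: take s = 0. Then 0² = 0 ≡ 0 (mod 21), yet 0 ≡ 0 (mod 7), not 6.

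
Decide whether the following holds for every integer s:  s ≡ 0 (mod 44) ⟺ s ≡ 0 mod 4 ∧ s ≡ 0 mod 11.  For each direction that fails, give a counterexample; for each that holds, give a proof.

Equivalent; both directions hold.

(⟹) Suppose s ≡ 0 (mod 44); write s = 44j + 0. Since 4 ∣ 44, reducing mod 4 gives s ≡ 0 (mod 4); since 11 ∣ 44, reducing mod 11 gives s ≡ 0 (mod 11).

(⟸) Conversely, if s ≡ 0 (mod 4) and s ≡ 0 (mod 11), then by the Chinese remainder theorem s ≡ 0 (mod 44). This is exactly s ≡ 0 (mod 44).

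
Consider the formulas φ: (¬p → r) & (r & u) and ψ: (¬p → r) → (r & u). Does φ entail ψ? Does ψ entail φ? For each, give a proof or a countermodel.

Only the forward implication holds.

(⟸) This fails. Under r = F, p = F, u = F, the left side is false but the right side is true.

(⟹) Assume the antecedent. If r is true, the antecedent forces (r = T, p = F, u = T) or (r = T, p = T, u = T), and (¬p → r) → (r & u) holds there. If r is false, the antecedent cannot hold. Either way (¬p → r) → (r & u) holds.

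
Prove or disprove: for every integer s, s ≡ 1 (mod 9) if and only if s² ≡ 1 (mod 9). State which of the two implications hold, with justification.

[⇒] Suppose s ≡ 1 (mod 9). Write s = 9j + 1. Then (9j + 1)² = 81j² + 18j + 1 = 9(9j² + 2j) + 1, so s² ≡ 1 (mod 9).

[⇐] This fails: take s = 8. Then 8² = 64 ≡ 1 (mod 9), yet 8 ≡ 8 (mod 9), not 1.

Only the forward implication holds.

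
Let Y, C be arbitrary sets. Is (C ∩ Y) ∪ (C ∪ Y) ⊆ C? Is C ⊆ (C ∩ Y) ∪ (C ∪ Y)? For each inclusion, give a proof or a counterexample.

(⊆) fails; (⊇) holds.

(⊆) This inclusion fails. Take Y = {1}, C = ∅; then 1 ∈ (C ∩ Y) ∪ (C ∪ Y) but 1 ∉ C.

(⊇) Let x ∈ C. Then either x ∈ C and x ∉ Y; or x ∈ Y ∩ C. In each case x ∈ (C ∩ Y) ∪ (C ∪ Y), so C ⊆ (C ∩ Y) ∪ (C ∪ Y).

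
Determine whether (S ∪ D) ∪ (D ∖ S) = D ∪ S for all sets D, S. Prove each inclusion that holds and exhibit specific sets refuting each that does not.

Both inclusions hold; the sets are equal.

(⟹) Let x ∈ (S ∪ D) ∪ (D ∖ S). Then either x ∈ D and x ∉ S; or x ∈ S and x ∉ D; or x ∈ D ∩ S. In each case x ∈ D ∪ S, so (S ∪ D) ∪ (D ∖ S) ⊆ D ∪ S.

(⟸) Let x ∈ D ∪ S. Then either x ∈ D and x ∉ S; or x ∈ S and x ∉ D; or x ∈ D ∩ S. In each case x ∈ (S ∪ D) ∪ (D ∖ S), so D ∪ S ⊆ (S ∪ D) ∪ (D ∖ S).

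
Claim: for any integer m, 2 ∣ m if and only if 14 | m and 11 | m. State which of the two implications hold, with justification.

The forward direction fails; the converse holds.

[⇒] This fails: take m = 2. Certainly 2 ∣ 2, but 14 ∤ 2.

[⇐] Suppose 14 ∣ m and 11 ∣ m. Any common multiple of 14 and 11 is a multiple of their lcm; here gcd(14, 11) = 1, so lcm(14, 11) = 14·11 = 154, so 154 ∣ m. Since 2 ∣ 154, it follows that 2 ∣ m.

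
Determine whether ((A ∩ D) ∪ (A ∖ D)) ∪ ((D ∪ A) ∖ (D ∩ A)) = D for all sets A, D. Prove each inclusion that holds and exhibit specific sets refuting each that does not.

Only the reverse inclusion holds.

(⊆) This inclusion fails. Take A = {1}, D = ∅; then 1 ∈ ((A ∩ D) ∪ (A ∖ D)) ∪ ((D ∪ A) ∖ (D ∩ A)) but 1 ∉ D.

(⊇) Let x ∈ D. Then either x ∈ D and x ∉ A; or x ∈ A ∩ D. In each case x ∈ ((A ∩ D) ∪ (A ∖ D)) ∪ ((D ∪ A) ∖ (D ∩ A)), so D ⊆ ((A ∩ D) ∪ (A ∖ D)) ∪ ((D ∪ A) ∖ (D ∩ A)).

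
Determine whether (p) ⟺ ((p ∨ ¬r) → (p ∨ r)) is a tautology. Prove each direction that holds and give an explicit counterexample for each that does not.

The forward direction holds; the converse fails.

Forward direction. Assume the antecedent. If p is true, (p ∨ ¬r) → (p ∨ r) reduces to true regardless of the other variables. If p is false, the antecedent cannot hold. Either way (p ∨ ¬r) → (p ∨ r) holds.

Converse. This fails. Under p = F, r = T, the left side is false but the right side is true.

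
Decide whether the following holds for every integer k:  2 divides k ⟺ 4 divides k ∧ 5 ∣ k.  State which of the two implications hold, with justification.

Only the converse holds.

(⇐) Suppose 4 ∣ k and 5 ∣ k. Any common multiple of 4 and 5 is a multiple of their lcm; here gcd(4, 5) = 1, so lcm(4, 5) = 4·5 = 20, so 20 ∣ k. Since 2 ∣ 20, it follows that 2 ∣ k.

(⇒) This fails: take k = 2. Certainly 2 ∣ 2, but 4 ∤ 2.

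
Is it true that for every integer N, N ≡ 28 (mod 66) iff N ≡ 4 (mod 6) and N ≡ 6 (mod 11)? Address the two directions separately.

[⇐] If N ≡ 4 (mod 6) and N ≡ 6 (mod 11), then by the Chinese remainder theorem N ≡ 28 (mod 66). This is exactly N ≡ 28 (mod 66).

[⇒] Suppose N ≡ 28 (mod 66); write N = 66j + 28. Since 6 ∣ 66, reducing mod 6 gives N ≡ 28 ≡ 4 (mod 6); since 11 ∣ 66, reducing mod 11 gives N ≡ 28 ≡ 6 (mod 11).

Both directions hold; the statement is true.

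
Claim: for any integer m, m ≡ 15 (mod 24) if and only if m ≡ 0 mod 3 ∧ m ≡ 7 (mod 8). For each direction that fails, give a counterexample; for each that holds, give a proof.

The biconditional holds.

(←) If m ≡ 0 (mod 3) and m ≡ 7 (mod 8), then by the Chinese remainder theorem m ≡ 15 (mod 24). This is exactly m ≡ 15 (mod 24).

(→) Suppose m ≡ 15 (mod 24); write m = 24j + 15. Since 3 ∣ 24, reducing mod 3 gives m ≡ 15 ≡ 0 (mod 3); since 8 ∣ 24, reducing mod 8 gives m ≡ 15 ≡ 7 (mod 8).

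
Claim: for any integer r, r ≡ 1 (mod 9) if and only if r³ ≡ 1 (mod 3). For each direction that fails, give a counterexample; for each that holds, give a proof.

Only the forward direction holds.

(⇒) Suppose r ≡ 1 (mod 9). Then r³ ≡ 1³ = 1 (mod 9), and since 3 ∣ 9, also r³ ≡ 1 (mod 3).

(⇐) This fails: take r = 4. Then 4³ = 64 ≡ 1 (mod 3), yet 4 ≡ 4 (mod 9), not 1.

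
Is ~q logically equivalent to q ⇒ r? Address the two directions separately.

(⇒) Assume the antecedent. If q is true, the antecedent cannot hold. If q is false, q ⇒ r reduces to true regardless of the other variables. Either way q ⇒ r holds.

(⇐) This fails. Under q = T, r = T, the left side is false but the right side is true.

The forward direction holds; the converse fails.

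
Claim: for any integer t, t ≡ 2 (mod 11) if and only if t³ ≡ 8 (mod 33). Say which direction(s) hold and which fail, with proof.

[⇒] This fails: take t = 13. Then 13 ≡ 2 (mod 11), but 13³ = 2197 ≡ 19 (mod 33), not 8.

[⇐] Conversely, the residues r modulo 33 with r³ ≡ 8 (mod 33) are exactly {2}, and each is ≡ 2 (mod 11).

Not equivalent: only (⇐) holds.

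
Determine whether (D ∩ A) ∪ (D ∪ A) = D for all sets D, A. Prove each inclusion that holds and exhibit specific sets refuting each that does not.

Forward inclusion. This inclusion fails. Take D = ∅, A = {1}; then 1 ∈ (D ∩ A) ∪ (D ∪ A) but 1 ∉ D.

Reverse inclusion. Let x ∈ D. Then either x ∈ D and x ∉ A; or x ∈ D ∩ A. In each case x ∈ (D ∩ A) ∪ (D ∪ A), so D ⊆ (D ∩ A) ∪ (D ∪ A).

The sets are not equal: only the reverse inclusion holds.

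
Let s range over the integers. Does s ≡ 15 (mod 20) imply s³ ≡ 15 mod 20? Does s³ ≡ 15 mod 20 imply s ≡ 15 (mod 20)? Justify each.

Both directions hold.

[⇒] Suppose s ≡ 15 (mod 20). Write s = 20j + 15. Then (20j + 15)³ = 8000j³ + 18000j² + 13500j + 3375 = 20(400j³ + 900j² + 675j + 168) + 15, so s³ ≡ 15 (mod 20).

[⇐] Conversely, suppose s³ ≡ 15 (mod 20). The only residue r in {0, …, 19} with r³ ≡ 15 (mod 20) is r = 15, so s ≡ 15 (mod 20).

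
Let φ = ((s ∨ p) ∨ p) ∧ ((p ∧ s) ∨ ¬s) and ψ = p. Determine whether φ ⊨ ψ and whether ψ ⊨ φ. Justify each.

(⟹) Assume the antecedent. If p is true, p reduces to true regardless of the other variables. If p is false, the antecedent cannot hold. Either way p holds.

(⟸) Assume the antecedent. If p is true, ((s ∨ p) ∨ p) ∧ ((p ∧ s) ∨ ¬s) reduces to true regardless of the other variables. If p is false, the antecedent cannot hold. Either way ((s ∨ p) ∨ p) ∧ ((p ∧ s) ∨ ¬s) holds.

Equivalent; both directions hold.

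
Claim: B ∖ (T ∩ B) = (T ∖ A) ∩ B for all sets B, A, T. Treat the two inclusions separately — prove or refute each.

(⊆) fails and (⊇) fails.

Forward inclusion. This inclusion fails. Take B = {1}, A = ∅, T = ∅; then 1 ∈ B ∖ (T ∩ B) but 1 ∉ (T ∖ A) ∩ B.

Reverse inclusion. This inclusion fails. Take B = {1}, A = ∅, T = {1}; then 1 ∈ (T ∖ A) ∩ B but 1 ∉ B ∖ (T ∩ B).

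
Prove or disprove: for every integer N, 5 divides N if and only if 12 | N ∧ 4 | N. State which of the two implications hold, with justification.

Neither implication holds.

Forward direction. This fails: take N = 5. Certainly 5 ∣ 5, but 12 ∤ 5.

Converse. This fails: take N = 12. Both 12 ∣ 12 and 4 ∣ 12, yet 12 is not a multiple of 5 (since 12 = 2·5 + 2), so 5 ∤ 12.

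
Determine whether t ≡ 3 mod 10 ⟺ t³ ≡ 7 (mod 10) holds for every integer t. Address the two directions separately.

Forward direction. Suppose t ≡ 3 mod 10. Write t = 10j + 3. Then (10j + 3)³ = 1000j³ + 900j² + 270j + 27 = 10(100j³ + 90j² + 27j + 2) + 7, so t³ ≡ 7 (mod 10).

Converse. Suppose t³ ≡ 7 (mod 10). The only residue r in {0, …, 9} with r³ ≡ 7 (mod 10) is r = 3, so t ≡ 3 (mod 10).

Both directions hold.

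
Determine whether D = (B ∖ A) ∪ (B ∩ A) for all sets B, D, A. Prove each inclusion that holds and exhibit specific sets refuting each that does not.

Neither inclusion holds.

(⟹) This inclusion fails. Take B = ∅, D = {1}, A = ∅; then 1 ∈ D but 1 ∉ (B ∖ A) ∪ (B ∩ A).

(⟸) This inclusion fails. Take B = {1}, D = ∅, A = ∅; then 1 ∈ (B ∖ A) ∪ (B ∩ A) but 1 ∉ D.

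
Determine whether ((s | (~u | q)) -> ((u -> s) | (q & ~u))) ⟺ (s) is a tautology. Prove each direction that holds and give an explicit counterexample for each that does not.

The forward direction fails; the converse holds.

(→) This fails. Under s = F, u = F, q = F, the left side is true but the right side is false.

(←) Assume the antecedent. If s is true, the consequent reduces to true regardless of the other variables. If s is false, the antecedent cannot hold. Either way the consequent holds.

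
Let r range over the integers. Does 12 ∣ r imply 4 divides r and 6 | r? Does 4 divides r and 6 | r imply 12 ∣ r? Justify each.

Both implications hold.

(⇒) If 12 ∣ r, write r = 12q. Since 12 = 3·4, r = 4·(3q), so 4 ∣ r; and since 12 = 2·6, r = 6·(2q), so 6 ∣ r.

(⇐) Suppose 4 ∣ r and 6 ∣ r. Any common multiple of 4 and 6 is a multiple of their lcm; here lcm(4, 6) = 4·6/gcd(4, 6) = 24/2 = 12, so 12 ∣ r.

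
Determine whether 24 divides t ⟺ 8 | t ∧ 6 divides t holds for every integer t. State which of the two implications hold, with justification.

(⇒) If 24 ∣ t, write t = 24q. Since 24 = 3·8, t = 8·(3q), so 8 ∣ t; and since 24 = 4·6, t = 6·(4q), so 6 ∣ t.

(⇐) Suppose 8 ∣ t and 6 ∣ t. Any common multiple of 8 and 6 is a multiple of their lcm; here lcm(8, 6) = 8·6/gcd(8, 6) = 48/2 = 24, so 24 ∣ t.

Both directions hold; the statement is true.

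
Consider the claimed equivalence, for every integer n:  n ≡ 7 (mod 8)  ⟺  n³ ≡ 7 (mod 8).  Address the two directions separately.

(⇒) Suppose n ≡ 7 (mod 8). Write n = 8j + 7. Then (8j + 7)³ = 512j³ + 1344j² + 1176j + 343 = 8(64j³ + 168j² + 147j + 42) + 7, so n³ ≡ 7 (mod 8).

(⇐) For the converse, argue contrapositively. If n ≢ 7 (mod 8), then n is congruent to one of 0, 1, 2, 3, 4, 5, 6 modulo 8, and these give n³ ≡ 0, 1, 0, 3, 0, 5, 0 respectively — never 7.

Both implications hold.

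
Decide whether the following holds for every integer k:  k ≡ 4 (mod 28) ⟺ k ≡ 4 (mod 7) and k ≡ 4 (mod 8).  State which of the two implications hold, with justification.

Not equivalent: only (⇐) holds.

[⇒] This fails: k = 32 gives 32 ≡ 4 (mod 28) but 32 ≡ 0 (mod 8), so the conjunction on the right does not hold.

[⇐] Conversely, if k ≡ 4 (mod 7) and k ≡ 4 (mod 8), then by the Chinese remainder theorem k ≡ 4 (mod 56). Since 4 ≡ 4 (mod 28) and 28 ∣ 56, we get k ≡ 4 (mod 28).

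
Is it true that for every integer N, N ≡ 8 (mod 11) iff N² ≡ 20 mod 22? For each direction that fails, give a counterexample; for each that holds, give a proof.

Neither implication holds.

[⇒] This fails: take N = 19. Then 19 ≡ 8 (mod 11), but 19² = 361 ≡ 9 (mod 22), not 20.

[⇐] This fails: take N = 14. Then 14² = 196 ≡ 20 (mod 22), yet 14 ≡ 3 (mod 11), not 8.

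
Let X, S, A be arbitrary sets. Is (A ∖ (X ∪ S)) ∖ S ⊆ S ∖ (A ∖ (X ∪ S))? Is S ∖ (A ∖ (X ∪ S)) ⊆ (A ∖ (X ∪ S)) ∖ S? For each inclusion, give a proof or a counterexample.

Forward inclusion. This inclusion fails. Take X = ∅, S = ∅, A = {1}; then 1 ∈ (A ∖ (X ∪ S)) ∖ S but 1 ∉ S ∖ (A ∖ (X ∪ S)).

Reverse inclusion. This inclusion fails. Take X = ∅, S = {1}, A = ∅; then 1 ∈ S ∖ (A ∖ (X ∪ S)) but 1 ∉ (A ∖ (X ∪ S)) ∖ S.

Neither inclusion holds.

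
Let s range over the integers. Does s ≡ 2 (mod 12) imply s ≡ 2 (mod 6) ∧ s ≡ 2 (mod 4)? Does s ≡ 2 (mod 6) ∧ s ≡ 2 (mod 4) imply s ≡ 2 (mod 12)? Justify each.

(⟹) Suppose s ≡ 2 (mod 12); write s = 12j + 2. Since 6 ∣ 12, reducing mod 6 gives s ≡ 2 (mod 6); since 4 ∣ 12, reducing mod 4 gives s ≡ 2 (mod 4).

(⟸) Conversely, if s ≡ 2 (mod 6) and s ≡ 2 (mod 4), then by the Chinese remainder theorem s ≡ 2 (mod 12). This is exactly s ≡ 2 (mod 12).

Both directions hold.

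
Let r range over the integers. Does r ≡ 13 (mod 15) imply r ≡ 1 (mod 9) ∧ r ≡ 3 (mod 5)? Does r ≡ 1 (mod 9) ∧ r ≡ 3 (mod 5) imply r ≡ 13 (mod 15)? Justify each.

Not equivalent: only (⇐) holds.

[⇐] If r ≡ 1 (mod 9) and r ≡ 3 (mod 5), then by the Chinese remainder theorem r ≡ 28 (mod 45). Since 28 ≡ 13 (mod 15) and 15 ∣ 45, we get r ≡ 13 (mod 15).

[⇒] This fails: r = 43 gives 43 ≡ 13 (mod 15) but 43 ≡ 7 (mod 9), so the conjunction on the right does not hold.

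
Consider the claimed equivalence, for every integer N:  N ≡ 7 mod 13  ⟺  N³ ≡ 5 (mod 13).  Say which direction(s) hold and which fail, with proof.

[⇒] Suppose N ≡ 7 mod 13. Write N = 13j + 7. Then (13j + 7)³ = 2197j³ + 3549j² + 1911j + 343 = 13(169j³ + 273j² + 147j + 26) + 5, so N³ ≡ 5 (mod 13).

[⇐] This fails: take N = 8. Then 8³ = 512 ≡ 5 (mod 13), yet 8 ≡ 8 (mod 13), not 7.

Only the forward implication holds.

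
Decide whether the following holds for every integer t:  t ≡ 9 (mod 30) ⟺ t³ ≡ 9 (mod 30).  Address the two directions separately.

(⟹) Suppose t ≡ 9 (mod 30). Write t = 30j + 9. Then (30j + 9)³ = 27000j³ + 24300j² + 7290j + 729 = 30(900j³ + 810j² + 243j + 24) + 9, so t³ ≡ 9 (mod 30).

(⟸) Conversely, suppose t³ ≡ 9 (mod 30). The only residue r in {0, …, 29} with r³ ≡ 9 (mod 30) is r = 9, so t ≡ 9 (mod 30).

Equivalent; both directions hold.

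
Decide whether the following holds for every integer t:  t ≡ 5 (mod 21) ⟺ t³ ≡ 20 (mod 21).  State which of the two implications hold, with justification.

Not equivalent: only (⇒) holds.

Forward direction. Suppose t ≡ 5 (mod 21). Write t = 21j + 5. Then (21j + 5)³ = 9261j³ + 6615j² + 1575j + 125 = 21(441j³ + 315j² + 75j + 5) + 20, so t³ ≡ 20 (mod 21).

Converse. This fails: take t = 17. Then 17³ = 4913 ≡ 20 (mod 21), yet 17 ≡ 17 (mod 21), not 5.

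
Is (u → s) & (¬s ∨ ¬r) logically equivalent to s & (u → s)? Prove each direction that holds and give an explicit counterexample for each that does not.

Neither implication holds.

(⟹) This fails. Under r = F, s = F, u = F, the left side is true but the right side is false.

(⟸) This fails. Under r = T, s = T, u = F, the left side is false but the right side is true.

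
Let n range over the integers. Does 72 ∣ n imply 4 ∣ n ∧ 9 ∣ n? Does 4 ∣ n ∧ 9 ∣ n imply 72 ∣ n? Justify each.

(⇒) If 72 ∣ n, write n = 72q. Since 72 = 18·4, n = 4·(18q), so 4 ∣ n; and since 72 = 8·9, n = 9·(8q), so 9 ∣ n.

(⇐) This fails: take n = 36. Both 4 ∣ 36 and 9 ∣ 36, yet 36 is not a multiple of 72 (since 36 = 0·72 + 36), so 72 ∤ 36.

Only the forward implication holds.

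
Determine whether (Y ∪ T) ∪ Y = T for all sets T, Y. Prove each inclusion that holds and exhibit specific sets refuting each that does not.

(⟸) Let x ∈ T. Then either x ∈ T and x ∉ Y; or x ∈ T ∩ Y. In each case x ∈ (Y ∪ T) ∪ Y, so T ⊆ (Y ∪ T) ∪ Y.

(⟹) This inclusion fails. Take T = ∅, Y = {1}; then 1 ∈ (Y ∪ T) ∪ Y but 1 ∉ T.

Only the reverse inclusion holds.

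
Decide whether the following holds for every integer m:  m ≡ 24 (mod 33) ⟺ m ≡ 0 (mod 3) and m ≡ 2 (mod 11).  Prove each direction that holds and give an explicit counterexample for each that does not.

Both implications hold.

(→) Suppose m ≡ 24 (mod 33); write m = 33j + 24. Since 3 ∣ 33, reducing mod 3 gives m ≡ 24 ≡ 0 (mod 3); since 11 ∣ 33, reducing mod 11 gives m ≡ 24 ≡ 2 (mod 11).

(←) Conversely, if m ≡ 0 (mod 3) and m ≡ 2 (mod 11), then by the Chinese remainder theorem m ≡ 24 (mod 33). This is exactly m ≡ 24 (mod 33).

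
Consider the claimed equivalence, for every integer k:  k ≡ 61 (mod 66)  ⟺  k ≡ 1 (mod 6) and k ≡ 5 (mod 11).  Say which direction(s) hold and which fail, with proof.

[⇒] This fails: k = 61 gives 61 ≡ 61 (mod 66) but 61 ≡ 6 (mod 11), so the conjunction on the right does not hold.

[⇐] This fails: k = 49 satisfies both congruences on the right (49 ≡ 1 mod 6 and 49 ≡ 5 mod 11) yet 49 ≡ 49 (mod 66), not 61.

Both directions fail.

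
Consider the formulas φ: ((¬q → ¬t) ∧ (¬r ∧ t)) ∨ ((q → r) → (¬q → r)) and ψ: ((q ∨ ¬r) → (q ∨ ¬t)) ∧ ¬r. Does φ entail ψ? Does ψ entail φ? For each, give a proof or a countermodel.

(⇒) fails and (⇐) fails.

[⇒] This fails. Under r = T, q = F, t = F, the left side is true but the right side is false.

[⇐] This fails. Under r = F, q = F, t = F, the left side is false but the right side is true.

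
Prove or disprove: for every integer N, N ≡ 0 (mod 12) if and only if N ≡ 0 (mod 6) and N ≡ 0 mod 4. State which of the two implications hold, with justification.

Both implications hold.

Forward direction. Suppose N ≡ 0 (mod 12); write N = 12j + 0. Since 6 ∣ 12, reducing mod 6 gives N ≡ 0 (mod 6); since 4 ∣ 12, reducing mod 4 gives N ≡ 0 (mod 4).

Converse. If N ≡ 0 (mod 6) and N ≡ 0 (mod 4), then by the Chinese remainder theorem N ≡ 0 (mod 12). This is exactly N ≡ 0 (mod 12).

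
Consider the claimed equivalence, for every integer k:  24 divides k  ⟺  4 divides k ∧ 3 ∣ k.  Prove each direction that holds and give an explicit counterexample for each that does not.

(⇒) holds; (⇐) fails.

(⇒) If 24 ∣ k, write k = 24q. Since 24 = 6·4, k = 4·(6q), so 4 ∣ k; and since 24 = 8·3, k = 3·(8q), so 3 ∣ k.

(⇐) This fails: take k = 12. Both 4 ∣ 12 and 3 ∣ 12, yet 12 is not a multiple of 24 (since 12 = 0·24 + 12), so 24 ∤ 12.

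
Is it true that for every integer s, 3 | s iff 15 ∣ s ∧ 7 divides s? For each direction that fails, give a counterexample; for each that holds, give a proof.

(⇒) This fails: take s = 3. Certainly 3 ∣ 3, but 15 ∤ 3.

(⇐) Suppose 15 ∣ s and 7 ∣ s. Any common multiple of 15 and 7 is a multiple of their lcm; here gcd(15, 7) = 1, so lcm(15, 7) = 15·7 = 105, so 105 ∣ s. Since 3 ∣ 105, it follows that 3 ∣ s.

The forward direction fails; the converse holds.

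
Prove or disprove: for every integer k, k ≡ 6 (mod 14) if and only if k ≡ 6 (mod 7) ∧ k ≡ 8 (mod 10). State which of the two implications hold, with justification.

Only the converse holds.

(⟹) This fails: k = 34 gives 34 ≡ 6 (mod 14) but 34 ≡ 4 (mod 10), so the conjunction on the right does not hold.

(⟸) Conversely, if k ≡ 6 (mod 7) and k ≡ 8 (mod 10), then by the Chinese remainder theorem k ≡ 48 (mod 70). Since 48 ≡ 6 (mod 14) and 14 ∣ 70, we get k ≡ 6 (mod 14).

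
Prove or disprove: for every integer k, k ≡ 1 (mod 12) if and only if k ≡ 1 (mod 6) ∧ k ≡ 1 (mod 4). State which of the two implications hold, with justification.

The biconditional holds.

(⟹) Suppose k ≡ 1 (mod 12); write k = 12j + 1. Since 6 ∣ 12, reducing mod 6 gives k ≡ 1 (mod 6); since 4 ∣ 12, reducing mod 4 gives k ≡ 1 (mod 4).

(⟸) Conversely, if k ≡ 1 (mod 6) and k ≡ 1 (mod 4), then by the Chinese remainder theorem k ≡ 1 (mod 12). This is exactly k ≡ 1 (mod 12).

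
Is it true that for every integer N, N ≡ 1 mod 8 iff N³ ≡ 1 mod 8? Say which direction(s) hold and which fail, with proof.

Both implications hold.

[⇐] Suppose N³ ≡ 1 (mod 8). The only residue r in {0, …, 7} with r³ ≡ 1 (mod 8) is r = 1, so N ≡ 1 (mod 8).

[⇒] Suppose N ≡ 1 mod 8. Write N = 8j + 1. Then (8j + 1)³ = 512j³ + 192j² + 24j + 1 = 8(64j³ + 24j² + 3j) + 1, so N³ ≡ 1 (mod 8).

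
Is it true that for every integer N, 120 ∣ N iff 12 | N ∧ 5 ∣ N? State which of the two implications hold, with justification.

Not equivalent: only (⇒) holds.

(→) If 120 ∣ N, write N = 120q. Since 120 = 10·12, N = 12·(10q), so 12 ∣ N; and since 120 = 24·5, N = 5·(24q), so 5 ∣ N.

(←) This fails: take N = 60. Both 12 ∣ 60 and 5 ∣ 60, yet 60 is not a multiple of 120 (since 60 = 0·120 + 60), so 120 ∤ 60.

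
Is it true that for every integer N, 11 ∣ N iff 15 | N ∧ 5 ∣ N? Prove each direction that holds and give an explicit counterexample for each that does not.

Forward direction. This fails: take N = 11. Certainly 11 ∣ 11, but 15 ∤ 11.

Converse. This fails: take N = 15. Both 15 ∣ 15 and 5 ∣ 15, yet 15 is not a multiple of 11 (since 15 = 1·11 + 4), so 11 ∤ 15.

Neither implication holds.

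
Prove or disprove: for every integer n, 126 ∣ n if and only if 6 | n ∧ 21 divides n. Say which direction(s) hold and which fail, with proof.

(→) If 126 ∣ n, write n = 126q. Since 126 = 21·6, n = 6·(21q), so 6 ∣ n; and since 126 = 6·21, n = 21·(6q), so 21 ∣ n.

(←) This fails: take n = 42. Both 6 ∣ 42 and 21 ∣ 42, yet 42 is not a multiple of 126 (since 42 = 0·126 + 42), so 126 ∤ 42.

The forward direction holds; the converse fails.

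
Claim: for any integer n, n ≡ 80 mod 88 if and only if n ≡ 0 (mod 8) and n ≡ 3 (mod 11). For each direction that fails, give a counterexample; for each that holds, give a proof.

The biconditional holds.

Forward direction. Suppose n ≡ 80 (mod 88); write n = 88j + 80. Since 8 ∣ 88, reducing mod 8 gives n ≡ 80 ≡ 0 (mod 8); since 11 ∣ 88, reducing mod 11 gives n ≡ 80 ≡ 3 (mod 11).

Converse. If n ≡ 0 (mod 8) and n ≡ 3 (mod 11), then by the Chinese remainder theorem n ≡ 80 (mod 88). This is exactly n ≡ 80 (mod 88).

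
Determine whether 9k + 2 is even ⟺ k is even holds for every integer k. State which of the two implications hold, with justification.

The biconditional holds.

(→) Suppose 9k + 2 is even. Since 9 is odd, 9k and k have the same parity, so 9k + 2 ≡ k + 2 (mod 2). As 2 is even, 9k + 2 is even exactly when k is even. Thus k is even.

(←) Conversely, suppose k is even; write k = 2j. Then 9k + 2 = 9·(2j) + 2 = 2·9j + 2, which is even.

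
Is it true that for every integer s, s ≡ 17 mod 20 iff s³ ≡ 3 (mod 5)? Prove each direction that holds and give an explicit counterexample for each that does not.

(→) Suppose s ≡ 17 (mod 20). Then s³ ≡ 17³ = 4913 (mod 20), and since 5 ∣ 20, also s³ ≡ 3 (mod 5).

(←) This fails: take s = 2. Then 2³ = 8 ≡ 3 (mod 5), yet 2 ≡ 2 (mod 20), not 17.

(⇒) holds; (⇐) fails.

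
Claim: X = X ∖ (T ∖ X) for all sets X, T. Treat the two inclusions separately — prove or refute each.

(⊆) Let x ∈ X. Then either x ∈ X and x ∉ T; or x ∈ X ∩ T. In each case x ∈ X ∖ (T ∖ X), so X ⊆ X ∖ (T ∖ X).

(⊇) Let x ∈ X ∖ (T ∖ X). Then either x ∈ X and x ∉ T; or x ∈ X ∩ T. In each case x ∈ X, so X ∖ (T ∖ X) ⊆ X.

The two sets are equal.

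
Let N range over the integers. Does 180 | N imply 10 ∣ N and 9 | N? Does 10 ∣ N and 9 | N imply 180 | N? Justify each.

Only the forward direction holds.

Forward direction. If 180 ∣ N, write N = 180q. Since 180 = 18·10, N = 10·(18q), so 10 ∣ N; and since 180 = 20·9, N = 9·(20q), so 9 ∣ N.

Converse. This fails: take N = 90. Both 10 ∣ 90 and 9 ∣ 90, yet 90 is not a multiple of 180 (since 90 = 0·180 + 90), so 180 ∤ 90.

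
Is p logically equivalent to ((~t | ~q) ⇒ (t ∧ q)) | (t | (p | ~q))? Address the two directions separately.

(→) Assume the antecedent. If p is true, the consequent reduces to true regardless of the other variables. If p is false, the antecedent cannot hold. Either way the consequent holds.

(←) This fails. Under p = F, t = F, q = F, the left side is false but the right side is true.

(⇒) holds; (⇐) fails.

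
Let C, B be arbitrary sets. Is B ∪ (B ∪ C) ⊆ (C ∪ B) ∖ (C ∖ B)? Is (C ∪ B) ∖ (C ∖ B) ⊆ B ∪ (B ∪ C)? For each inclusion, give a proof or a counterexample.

Only the reverse inclusion holds.

Forward inclusion. This inclusion fails. Take C = {1}, B = ∅; then 1 ∈ B ∪ (B ∪ C) but 1 ∉ (C ∪ B) ∖ (C ∖ B).

Reverse inclusion. Let x ∈ (C ∪ B) ∖ (C ∖ B). Then either x ∈ B and x ∉ C; or x ∈ C ∩ B. In each case x ∈ B ∪ (B ∪ C), so (C ∪ B) ∖ (C ∖ B) ⊆ B ∪ (B ∪ C).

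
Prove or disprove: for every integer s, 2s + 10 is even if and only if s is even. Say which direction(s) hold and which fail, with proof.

(⇒) fails; (⇐) holds.

(←) Suppose s is even. Since 2 is even, 2s is even for every s, so 2s + 10 has the same parity as 10, which is even. Hence 2s + 10 is even.

(→) This fails: take s = 7. Then 2s + 10 = 24, which is even, yet s = 7 is odd, not even.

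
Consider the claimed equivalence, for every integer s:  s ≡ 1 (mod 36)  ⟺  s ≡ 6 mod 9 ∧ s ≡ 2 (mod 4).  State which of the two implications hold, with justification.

Neither direction holds.

(⇒) This fails: s = 1 gives 1 ≡ 1 (mod 36) but 1 ≡ 1 (mod 9), so the conjunction on the right does not hold.

(⇐) This fails: s = 6 satisfies both congruences on the right (6 ≡ 6 mod 9 and 6 ≡ 2 mod 4) yet 6 ≡ 6 (mod 36), not 1.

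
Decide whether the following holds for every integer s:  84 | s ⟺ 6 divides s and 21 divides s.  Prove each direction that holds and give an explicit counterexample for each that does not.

(⇐) This fails: take s = 42. Both 6 ∣ 42 and 21 ∣ 42, yet 42 is not a multiple of 84 (since 42 = 0·84 + 42), so 84 ∤ 42.

(⇒) If 84 ∣ s, write s = 84q. Since 84 = 14·6, s = 6·(14q), so 6 ∣ s; and since 84 = 4·21, s = 21·(4q), so 21 ∣ s.

Only the forward direction holds.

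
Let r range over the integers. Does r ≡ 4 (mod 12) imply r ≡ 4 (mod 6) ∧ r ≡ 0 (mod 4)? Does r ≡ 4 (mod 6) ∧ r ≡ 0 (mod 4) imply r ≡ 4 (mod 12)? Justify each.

The biconditional holds.

(⟹) Suppose r ≡ 4 (mod 12); write r = 12j + 4. Since 6 ∣ 12, reducing mod 6 gives r ≡ 4 (mod 6); since 4 ∣ 12, reducing mod 4 gives r ≡ 4 ≡ 0 (mod 4).

(⟸) Conversely, if r ≡ 4 (mod 6) and r ≡ 0 (mod 4), then by the Chinese remainder theorem r ≡ 4 (mod 12). This is exactly r ≡ 4 (mod 12).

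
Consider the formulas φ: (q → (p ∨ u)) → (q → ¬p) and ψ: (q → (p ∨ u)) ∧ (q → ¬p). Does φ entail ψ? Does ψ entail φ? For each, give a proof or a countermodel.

The forward direction fails; the converse holds.

(→) This fails. Under q = T, p = F, u = F, the left side is true but the right side is false.

(←) Assume the antecedent. If q is true, the antecedent forces (q = T, p = F, u = T), and (q → (p ∨ u)) → (q → ¬p) holds there. If q is false, (q → (p ∨ u)) → (q → ¬p) reduces to true regardless of the other variables. Either way (q → (p ∨ u)) → (q → ¬p) holds.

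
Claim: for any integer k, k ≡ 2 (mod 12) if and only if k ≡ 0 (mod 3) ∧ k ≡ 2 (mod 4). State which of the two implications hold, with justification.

Both directions fail.

(⇒) This fails: k = 2 gives 2 ≡ 2 (mod 12) but 2 ≡ 2 (mod 3), so the conjunction on the right does not hold.

(⇐) This fails: k = 6 satisfies both congruences on the right (6 ≡ 0 mod 3 and 6 ≡ 2 mod 4) yet 6 ≡ 6 (mod 12), not 2.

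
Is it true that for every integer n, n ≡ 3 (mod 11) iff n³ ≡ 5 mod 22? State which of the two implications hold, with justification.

Forward direction. This fails: take n = 14. Then 14 ≡ 3 (mod 11), but 14³ = 2744 ≡ 16 (mod 22), not 5.

Converse. The residues r modulo 22 with r³ ≡ 5 (mod 22) are exactly {3}, and each is ≡ 3 (mod 11).

Only the reverse direction holds.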